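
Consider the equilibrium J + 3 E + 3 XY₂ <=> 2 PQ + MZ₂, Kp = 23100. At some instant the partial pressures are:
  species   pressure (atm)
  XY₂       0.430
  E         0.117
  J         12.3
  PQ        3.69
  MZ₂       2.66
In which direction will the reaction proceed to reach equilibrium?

no net change (already at equilibrium)

Qp = P(PQ)²·P(MZ₂) / (P(J)·P(E)³·P(XY₂)³) = (3.69)²·(2.66) / ((12.3)·(0.117)³·(0.430)³) = 23100
Qp = 23100 = Kp, so the system is already at equilibrium.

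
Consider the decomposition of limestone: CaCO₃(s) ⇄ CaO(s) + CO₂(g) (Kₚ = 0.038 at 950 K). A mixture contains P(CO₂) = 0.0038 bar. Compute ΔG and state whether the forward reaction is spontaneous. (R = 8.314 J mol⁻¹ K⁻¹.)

(CaCO₃, CaO are pure solids — omitted from Qₚ.)
Qₚ = P(CO₂) = 0.00380
ΔG = RT ln(Qₚ/Kₚ) = (8.314 J mol⁻¹ K⁻¹)(950 K) × ln(0.00380/0.038)
   = (7.898 kJ/mol)(-2.303) = -18.2 kJ/mol
ΔG < 0, so the forward reaction is spontaneous (proceeds forward).

ΔG = -18.2 kJ/mol; the forward reaction is spontaneous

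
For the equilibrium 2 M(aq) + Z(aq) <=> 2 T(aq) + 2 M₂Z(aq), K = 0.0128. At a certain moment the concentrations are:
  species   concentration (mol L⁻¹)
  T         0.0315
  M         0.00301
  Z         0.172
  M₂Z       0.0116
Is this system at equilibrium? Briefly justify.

Q = [T]²·[M₂Z]² / ([M]²·[Z]) = (0.0315)²·(0.0116)² / ((0.00301)²·(0.172)) = 0.0857
Q = 0.0857 > K = 0.0128: net reverse reaction.

no; Q > K, reaction proceeds in reverse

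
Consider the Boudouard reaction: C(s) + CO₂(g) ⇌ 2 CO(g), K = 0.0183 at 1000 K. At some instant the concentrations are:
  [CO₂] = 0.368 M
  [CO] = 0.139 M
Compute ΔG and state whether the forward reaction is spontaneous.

ΔG = 8.76 kJ/mol; the forward reaction is non-spontaneous

(C is a pure solid — omitted from Q.)
Q = [CO]² / [CO₂] = (0.139)² / (0.368) = 0.0525
ΔG = RT ln(Q/K) = (8.314 J mol⁻¹ K⁻¹)(1000 K) × ln(0.0525/0.0183)
   = (8.314 kJ/mol)(1.054) = 8.76 kJ/mol
ΔG > 0, so the forward reaction is non-spontaneous (proceeds in reverse).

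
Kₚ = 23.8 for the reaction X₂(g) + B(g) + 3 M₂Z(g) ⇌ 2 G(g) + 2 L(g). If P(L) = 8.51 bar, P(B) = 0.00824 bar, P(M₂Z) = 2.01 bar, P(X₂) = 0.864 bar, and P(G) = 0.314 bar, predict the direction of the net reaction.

to the left

Qₚ = P(G)²·P(L)² / (P(X₂)·P(B)·P(M₂Z)³) = (0.314)²·(8.51)² / ((0.864)·(0.00824)·(2.01)³) = 124
Qₚ = 124 > Kₚ = 23.8, so the reverse reaction proceeds.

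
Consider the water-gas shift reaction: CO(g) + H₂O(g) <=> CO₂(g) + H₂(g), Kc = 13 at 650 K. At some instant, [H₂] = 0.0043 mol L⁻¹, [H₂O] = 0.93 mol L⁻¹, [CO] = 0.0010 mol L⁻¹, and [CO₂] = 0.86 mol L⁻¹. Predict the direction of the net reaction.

Qc = [CO₂]·[H₂] / ([CO]·[H₂O]) = (0.86)·(0.0043) / ((0.0010)·(0.93)) = 4.0
Qc = 4.0 < Kc = 13, so the forward reaction proceeds.

forward (toward products)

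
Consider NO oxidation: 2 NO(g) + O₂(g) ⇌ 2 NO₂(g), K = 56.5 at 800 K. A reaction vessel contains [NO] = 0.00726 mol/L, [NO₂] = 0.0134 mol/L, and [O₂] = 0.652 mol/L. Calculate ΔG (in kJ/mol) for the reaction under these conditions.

ΔG = -15.8 kJ/mol

Q = [NO₂]² / ([NO]²·[O₂]) = (0.0134)² / ((0.00726)²·(0.652)) = 5.23
ΔG = RT ln(Q/K) = (8.314 J mol⁻¹ K⁻¹)(800 K) × ln(5.23/56.5)
   = (6.651 kJ/mol)(-2.380) = -15.8 kJ/mol
ΔG < 0, so the forward reaction is spontaneous (proceeds forward).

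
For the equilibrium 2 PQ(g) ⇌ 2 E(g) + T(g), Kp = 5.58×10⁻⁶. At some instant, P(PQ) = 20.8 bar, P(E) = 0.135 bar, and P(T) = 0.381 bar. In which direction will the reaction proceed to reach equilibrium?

reverse (toward reactants)

Qp = P(E)²·P(T) / P(PQ)² = (0.135)²·(0.381) / (20.8)² = 1.60×10⁻⁵
Qp = 1.60×10⁻⁵ > Kp = 5.58×10⁻⁶, so the reverse reaction proceeds.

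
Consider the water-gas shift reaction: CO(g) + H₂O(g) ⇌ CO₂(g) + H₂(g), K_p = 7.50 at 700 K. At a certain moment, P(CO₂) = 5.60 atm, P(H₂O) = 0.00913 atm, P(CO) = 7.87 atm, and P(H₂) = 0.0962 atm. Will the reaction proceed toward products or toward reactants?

at equilibrium

Q_p = P(CO₂)·P(H₂) / (P(CO)·P(H₂O)) = (5.60)·(0.0962) / ((7.87)·(0.00913)) = 7.50
Q_p = 7.50 = K_p, so the system is already at equilibrium.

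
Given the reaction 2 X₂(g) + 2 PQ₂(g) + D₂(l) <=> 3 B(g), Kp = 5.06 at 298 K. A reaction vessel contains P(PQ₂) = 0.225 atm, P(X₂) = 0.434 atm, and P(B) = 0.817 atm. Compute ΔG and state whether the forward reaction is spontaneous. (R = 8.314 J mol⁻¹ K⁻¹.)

ΔG = 6.01 kJ/mol; the forward reaction is non-spontaneous

(D₂ is a pure liquid — omitted from Qp.)
Qp = P(B)³ / (P(X₂)²·P(PQ₂)²) = (0.817)³ / ((0.434)²·(0.225)²) = 57.2
ΔG = RT ln(Qp/Kp) = (8.314 J mol⁻¹ K⁻¹)(298 K) × ln(57.2/5.06)
   = (2.478 kJ/mol)(2.425) = 6.01 kJ/mol
ΔG > 0, so the forward reaction is non-spontaneous (proceeds in reverse).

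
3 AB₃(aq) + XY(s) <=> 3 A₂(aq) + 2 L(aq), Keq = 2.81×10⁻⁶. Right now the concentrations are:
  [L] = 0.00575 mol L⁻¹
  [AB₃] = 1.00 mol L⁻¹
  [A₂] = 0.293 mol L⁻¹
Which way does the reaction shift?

to the right

(XY is a pure solid — omitted from Q.)
Q = [A₂]³·[L]² / [AB₃]³ = (0.293)³·(0.00575)² / (1.00)³ = 8.32×10⁻⁷
Q = 8.32×10⁻⁷ < Keq = 2.81×10⁻⁶, so the forward reaction proceeds.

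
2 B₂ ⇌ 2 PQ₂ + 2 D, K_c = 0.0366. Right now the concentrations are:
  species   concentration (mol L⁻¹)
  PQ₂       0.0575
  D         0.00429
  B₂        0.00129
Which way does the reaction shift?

no net change (already at equilibrium)

Q_c = [PQ₂]²·[D]² / [B₂]² = (0.0575)²·(0.00429)² / (0.00129)² = 0.0366
Q_c = 0.0366 = K_c, so the system is already at equilibrium.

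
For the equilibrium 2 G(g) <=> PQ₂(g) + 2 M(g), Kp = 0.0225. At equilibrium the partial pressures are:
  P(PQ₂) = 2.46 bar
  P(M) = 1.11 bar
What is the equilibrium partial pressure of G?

At equilibrium, Kp = P(PQ₂)·P(M)² / P(G)² = 0.0225.
(2.46)·(1.11)² / (P(G))² = 0.0225
P(G)² = 135 ⇒ P(G) = 11.6 bar

P(G) = 11.6 bar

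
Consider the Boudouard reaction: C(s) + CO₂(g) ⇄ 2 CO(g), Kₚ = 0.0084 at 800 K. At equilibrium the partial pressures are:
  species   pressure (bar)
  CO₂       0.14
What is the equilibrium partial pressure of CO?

(C is a pure solid — omitted from Kₚ.)
At equilibrium, Kₚ = P(CO)² / P(CO₂) = 0.0084.
(P(CO))² / (0.14) = 0.0084
P(CO)² = 0.00118 ⇒ P(CO) = 0.034 bar

P(CO) = 0.034 bar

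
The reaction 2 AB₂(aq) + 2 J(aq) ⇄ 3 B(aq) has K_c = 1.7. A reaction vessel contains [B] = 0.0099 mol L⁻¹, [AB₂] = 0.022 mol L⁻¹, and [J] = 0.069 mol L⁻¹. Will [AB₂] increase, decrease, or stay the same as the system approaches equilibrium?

Q_c = [B]³ / ([AB₂]²·[J]²) = (0.0099)³ / ((0.022)²·(0.069)²) = 0.42
Q_c = 0.42 < K_c = 1.7: net forward reaction.
AB₂ is a reactant, so it decreases.

decrease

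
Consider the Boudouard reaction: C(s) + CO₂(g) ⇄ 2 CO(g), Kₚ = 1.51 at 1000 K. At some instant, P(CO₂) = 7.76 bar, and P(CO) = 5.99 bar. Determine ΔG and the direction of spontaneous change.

(C is a pure solid — omitted from Qₚ.)
Qₚ = P(CO)² / P(CO₂) = (5.99)² / (7.76) = 4.62
ΔG = RT ln(Qₚ/Kₚ) = (8.314 J mol⁻¹ K⁻¹)(1000 K) × ln(4.62/1.51)
   = (8.314 kJ/mol)(1.118) = 9.30 kJ/mol
ΔG > 0, so the forward reaction is non-spontaneous (proceeds in reverse).

ΔG = 9.30 kJ/mol; the forward reaction is non-spontaneous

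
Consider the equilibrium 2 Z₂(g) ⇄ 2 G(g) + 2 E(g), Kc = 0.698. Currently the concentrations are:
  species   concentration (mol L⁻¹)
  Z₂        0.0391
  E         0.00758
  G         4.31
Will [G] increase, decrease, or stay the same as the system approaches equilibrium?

Qc = [G]²·[E]² / [Z₂]² = (4.31)²·(0.00758)² / (0.0391)² = 0.698
Qc = 0.698 = Kc; the system is at equilibrium.

stay the same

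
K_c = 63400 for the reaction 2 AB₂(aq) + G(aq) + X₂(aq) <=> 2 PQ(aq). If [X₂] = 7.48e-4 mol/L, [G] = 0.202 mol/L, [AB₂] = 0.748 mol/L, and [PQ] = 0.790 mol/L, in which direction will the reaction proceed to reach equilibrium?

in the forward direction

Q_c = [PQ]² / ([AB₂]²·[G]·[X₂]) = (0.790)² / ((0.748)²·(0.202)·(7.48e-4)) = 7380
Q_c = 7380 < K_c = 63400, so the forward reaction proceeds.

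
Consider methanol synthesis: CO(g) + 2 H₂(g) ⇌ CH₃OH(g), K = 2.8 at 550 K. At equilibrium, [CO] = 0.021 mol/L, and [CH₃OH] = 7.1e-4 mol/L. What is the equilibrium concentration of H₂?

[H₂] = 0.11 mol/L

At equilibrium, K = [CH₃OH] / ([CO]·[H₂]²) = 2.8.
(7.1e-4) / ((0.021)·([H₂])²) = 2.8
[H₂]² = 0.0121 ⇒ [H₂] = 0.11 mol/L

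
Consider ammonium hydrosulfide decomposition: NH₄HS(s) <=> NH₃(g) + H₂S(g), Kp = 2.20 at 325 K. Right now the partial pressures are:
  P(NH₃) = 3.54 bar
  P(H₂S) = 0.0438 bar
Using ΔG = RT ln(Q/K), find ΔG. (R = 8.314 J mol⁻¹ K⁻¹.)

(NH₄HS is a pure solid — omitted from Qp.)
Qp = P(NH₃)·P(H₂S) = (3.54)·(0.0438) = 0.155
ΔG = RT ln(Qp/Kp) = (8.314 J mol⁻¹ K⁻¹)(325 K) × ln(0.155/2.20)
   = (2.702 kJ/mol)(-2.653) = -7.17 kJ/mol
ΔG < 0, so the forward reaction is spontaneous (proceeds forward).

ΔG = -7.17 kJ/mol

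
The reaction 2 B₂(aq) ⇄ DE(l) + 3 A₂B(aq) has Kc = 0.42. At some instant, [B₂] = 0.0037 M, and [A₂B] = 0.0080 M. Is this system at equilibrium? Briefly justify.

no; Q < K, reaction proceeds forward

(DE is a pure liquid — omitted from Qc.)
Qc = [A₂B]³ / [B₂]² = (0.0080)³ / (0.0037)² = 0.037
Qc = 0.037 < Kc = 0.42: net forward reaction.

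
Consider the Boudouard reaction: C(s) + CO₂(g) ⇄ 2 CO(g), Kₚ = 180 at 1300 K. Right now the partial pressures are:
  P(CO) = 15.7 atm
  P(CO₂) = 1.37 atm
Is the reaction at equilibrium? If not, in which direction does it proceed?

no net change (already at equilibrium)

(C is a pure solid — omitted from Qₚ.)
Qₚ = P(CO)² / P(CO₂) = (15.7)² / (1.37) = 180
Qₚ = 180 = Kₚ, so the system is already at equilibrium.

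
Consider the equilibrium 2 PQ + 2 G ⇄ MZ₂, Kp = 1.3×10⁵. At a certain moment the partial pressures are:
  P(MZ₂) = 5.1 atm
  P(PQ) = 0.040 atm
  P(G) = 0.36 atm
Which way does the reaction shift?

in the forward direction

Qp = P(MZ₂) / (P(PQ)²·P(G)²) = (5.1) / ((0.040)²·(0.36)²) = 25000
Qp = 25000 < Kp = 1.3×10⁵, so the forward reaction proceeds.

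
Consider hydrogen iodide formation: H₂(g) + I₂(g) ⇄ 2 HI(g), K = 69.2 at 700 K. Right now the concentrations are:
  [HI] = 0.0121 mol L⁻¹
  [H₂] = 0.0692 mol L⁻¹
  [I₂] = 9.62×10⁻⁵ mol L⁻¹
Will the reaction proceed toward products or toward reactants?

Q = [HI]² / ([H₂]·[I₂]) = (0.0121)² / ((0.0692)·(9.62×10⁻⁵)) = 22.0
Q = 22.0 < K = 69.2, so the forward reaction proceeds.

to the right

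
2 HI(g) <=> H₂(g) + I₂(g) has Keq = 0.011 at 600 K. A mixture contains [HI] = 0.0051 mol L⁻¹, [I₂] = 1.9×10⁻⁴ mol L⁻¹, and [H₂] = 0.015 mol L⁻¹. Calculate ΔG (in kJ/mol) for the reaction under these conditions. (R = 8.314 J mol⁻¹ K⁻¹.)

Q = [H₂]·[I₂] / [HI]² = (0.015)·(1.9×10⁻⁴) / (0.0051)² = 0.110
ΔG = RT ln(Q/Keq) = (8.314 J mol⁻¹ K⁻¹)(600 K) × ln(0.110/0.011)
   = (4.988 kJ/mol)(2.303) = 11.5 kJ/mol
ΔG > 0, so the forward reaction is non-spontaneous (proceeds in reverse).

ΔG = 11.5 kJ/mol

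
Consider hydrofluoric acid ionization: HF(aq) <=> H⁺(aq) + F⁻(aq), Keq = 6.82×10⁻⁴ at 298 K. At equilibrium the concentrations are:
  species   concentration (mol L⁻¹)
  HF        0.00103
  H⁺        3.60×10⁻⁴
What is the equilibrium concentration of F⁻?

[F⁻] = 0.00195 mol L⁻¹

At equilibrium, Keq = [H⁺]·[F⁻] / [HF] = 6.82×10⁻⁴.
(3.60×10⁻⁴)·([F⁻]) / (0.00103) = 6.82×10⁻⁴
[F⁻] = 0.00195 mol L⁻¹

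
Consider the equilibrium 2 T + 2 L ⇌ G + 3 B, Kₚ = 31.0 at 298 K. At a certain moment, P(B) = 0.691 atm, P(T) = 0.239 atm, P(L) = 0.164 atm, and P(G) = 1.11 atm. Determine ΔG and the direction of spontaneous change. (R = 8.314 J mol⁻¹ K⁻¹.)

ΔG = 5.05 kJ/mol; the forward reaction is non-spontaneous

Qₚ = P(G)·P(B)³ / (P(T)²·P(L)²) = (1.11)·(0.691)³ / ((0.239)²·(0.164)²) = 238
ΔG = RT ln(Qₚ/Kₚ) = (8.314 J mol⁻¹ K⁻¹)(298 K) × ln(238/31.0)
   = (2.478 kJ/mol)(2.038) = 5.05 kJ/mol
ΔG > 0, so the forward reaction is non-spontaneous (proceeds in reverse).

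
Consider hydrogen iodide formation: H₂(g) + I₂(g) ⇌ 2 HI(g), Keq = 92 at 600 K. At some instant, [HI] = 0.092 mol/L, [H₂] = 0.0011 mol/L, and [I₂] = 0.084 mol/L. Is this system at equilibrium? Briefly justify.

Q = [HI]² / ([H₂]·[I₂]) = (0.092)² / ((0.0011)·(0.084)) = 92
Q = 92 = Keq; the system is at equilibrium.

yes, at equilibrium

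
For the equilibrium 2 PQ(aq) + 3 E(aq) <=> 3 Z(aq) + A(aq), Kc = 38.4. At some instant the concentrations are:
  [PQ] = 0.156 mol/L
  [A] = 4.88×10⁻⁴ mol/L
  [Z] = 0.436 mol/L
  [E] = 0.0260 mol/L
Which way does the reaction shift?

to the left

Qc = [Z]³·[A] / ([PQ]²·[E]³) = (0.436)³·(4.88×10⁻⁴) / ((0.156)²·(0.0260)³) = 94.6
Qc = 94.6 > Kc = 38.4, so the reverse reaction proceeds.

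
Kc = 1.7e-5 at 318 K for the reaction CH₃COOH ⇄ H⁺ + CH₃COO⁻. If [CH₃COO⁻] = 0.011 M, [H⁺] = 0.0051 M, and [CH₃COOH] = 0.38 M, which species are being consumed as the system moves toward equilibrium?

Qc = [H⁺]·[CH₃COO⁻] / [CH₃COOH] = (0.0051)·(0.011) / (0.38) = 1.5e-4
Qc = 1.5e-4 > Kc = 1.7e-5: net reverse reaction.

H⁺, CH₃COO⁻ (products)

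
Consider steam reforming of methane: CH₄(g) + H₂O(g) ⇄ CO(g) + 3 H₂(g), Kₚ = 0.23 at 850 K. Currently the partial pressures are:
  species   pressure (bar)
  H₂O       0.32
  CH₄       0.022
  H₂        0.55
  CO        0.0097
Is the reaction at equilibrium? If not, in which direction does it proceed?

Qₚ = P(CO)·P(H₂)³ / (P(CH₄)·P(H₂O)) = (0.0097)·(0.55)³ / ((0.022)·(0.32)) = 0.23
Qₚ = 0.23 = Kₚ, so the system is already at equilibrium.

at equilibrium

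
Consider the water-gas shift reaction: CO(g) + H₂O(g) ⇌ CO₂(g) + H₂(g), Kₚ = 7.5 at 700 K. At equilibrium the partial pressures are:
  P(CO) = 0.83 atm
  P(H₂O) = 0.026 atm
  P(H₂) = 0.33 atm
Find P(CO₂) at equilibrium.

At equilibrium, Kₚ = P(CO₂)·P(H₂) / (P(CO)·P(H₂O)) = 7.5.
(P(CO₂))·(0.33) / ((0.83)·(0.026)) = 7.5
P(CO₂) = 0.490 = 0.49 atm

P(CO₂) = 0.49 atm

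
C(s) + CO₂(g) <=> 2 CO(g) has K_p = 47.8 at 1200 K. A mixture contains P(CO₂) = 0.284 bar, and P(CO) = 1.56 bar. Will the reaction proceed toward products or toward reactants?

to the right

(C is a pure solid — omitted from Q_p.)
Q_p = P(CO)² / P(CO₂) = (1.56)² / (0.284) = 8.57
Q_p = 8.57 < K_p = 47.8, so the forward reaction proceeds.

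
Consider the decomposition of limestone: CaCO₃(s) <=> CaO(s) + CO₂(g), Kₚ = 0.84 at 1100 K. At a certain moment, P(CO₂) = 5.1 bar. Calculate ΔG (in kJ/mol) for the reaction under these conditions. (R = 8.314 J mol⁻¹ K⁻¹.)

ΔG = 16.5 kJ/mol

(CaCO₃, CaO are pure solids — omitted from Qₚ.)
Qₚ = P(CO₂) = 5.10
ΔG = RT ln(Qₚ/Kₚ) = (8.314 J mol⁻¹ K⁻¹)(1100 K) × ln(5.10/0.84)
   = (9.145 kJ/mol)(1.804) = 16.5 kJ/mol
ΔG > 0, so the forward reaction is non-spontaneous (proceeds in reverse).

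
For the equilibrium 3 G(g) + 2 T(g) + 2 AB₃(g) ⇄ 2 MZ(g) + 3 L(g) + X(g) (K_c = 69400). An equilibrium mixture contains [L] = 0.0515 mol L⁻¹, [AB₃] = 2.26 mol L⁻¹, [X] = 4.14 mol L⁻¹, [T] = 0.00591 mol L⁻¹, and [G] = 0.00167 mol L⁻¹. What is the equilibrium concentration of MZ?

[MZ] = 0.0101 mol L⁻¹

At equilibrium, K_c = [MZ]²·[L]³·[X] / ([G]³·[T]²·[AB₃]²) = 69400.
([MZ])²·(0.0515)³·(4.14) / ((0.00167)³·(0.00591)²·(2.26)²) = 69400
[MZ]² = 1.02×10⁻⁴ ⇒ [MZ] = 0.0101 mol L⁻¹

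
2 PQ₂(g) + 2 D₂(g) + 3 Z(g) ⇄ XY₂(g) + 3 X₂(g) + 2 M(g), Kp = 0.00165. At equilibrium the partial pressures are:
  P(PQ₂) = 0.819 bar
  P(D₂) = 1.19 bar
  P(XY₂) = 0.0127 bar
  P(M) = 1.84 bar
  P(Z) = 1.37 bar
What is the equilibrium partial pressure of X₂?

P(X₂) = 0.454 bar

At equilibrium, Kp = P(XY₂)·P(X₂)³·P(M)² / (P(PQ₂)²·P(D₂)²·P(Z)³) = 0.00165.
(0.0127)·(P(X₂))³·(1.84)² / ((0.819)²·(1.19)²·(1.37)³) = 0.00165
P(X₂)³ = 0.0937 ⇒ P(X₂) = 0.454 bar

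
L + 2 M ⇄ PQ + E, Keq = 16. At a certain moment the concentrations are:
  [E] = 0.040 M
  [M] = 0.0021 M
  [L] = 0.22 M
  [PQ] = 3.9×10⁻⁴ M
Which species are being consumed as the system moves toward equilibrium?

Q = [PQ]·[E] / ([L]·[M]²) = (3.9×10⁻⁴)·(0.040) / ((0.22)·(0.0021)²) = 16
Q = 16 = Keq; the system is at equilibrium.

none (at equilibrium)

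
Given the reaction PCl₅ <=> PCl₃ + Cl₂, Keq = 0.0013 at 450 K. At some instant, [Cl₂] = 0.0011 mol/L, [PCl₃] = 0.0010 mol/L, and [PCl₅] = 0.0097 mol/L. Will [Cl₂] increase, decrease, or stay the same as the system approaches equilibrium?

Q = [PCl₃]·[Cl₂] / [PCl₅] = (0.0010)·(0.0011) / (0.0097) = 1.1×10⁻⁴
Q = 1.1×10⁻⁴ < Keq = 0.0013: net forward reaction.
Cl₂ is a product, so it increases.

increase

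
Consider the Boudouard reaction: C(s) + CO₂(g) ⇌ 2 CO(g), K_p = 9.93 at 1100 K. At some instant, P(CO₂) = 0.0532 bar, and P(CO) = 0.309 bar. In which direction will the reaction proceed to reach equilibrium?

forward (toward products)

(C is a pure solid — omitted from Q_p.)
Q_p = P(CO)² / P(CO₂) = (0.309)² / (0.0532) = 1.79
Q_p = 1.79 < K_p = 9.93, so the forward reaction proceeds.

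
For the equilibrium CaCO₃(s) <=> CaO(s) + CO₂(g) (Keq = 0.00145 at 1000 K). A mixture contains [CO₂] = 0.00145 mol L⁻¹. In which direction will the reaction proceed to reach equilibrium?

(CaCO₃, CaO are pure solids — omitted from Q.)
Q = [CO₂] = 0.00145
Q = 0.00145 = Keq, so the system is already at equilibrium.

no net change (already at equilibrium)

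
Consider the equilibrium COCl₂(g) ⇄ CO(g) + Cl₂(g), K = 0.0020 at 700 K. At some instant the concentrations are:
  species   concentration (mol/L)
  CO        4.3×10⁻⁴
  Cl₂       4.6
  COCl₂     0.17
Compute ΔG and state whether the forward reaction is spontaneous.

Q = [CO]·[Cl₂] / [COCl₂] = (4.3×10⁻⁴)·(4.6) / (0.17) = 0.0116
ΔG = RT ln(Q/K) = (8.314 J mol⁻¹ K⁻¹)(700 K) × ln(0.0116/0.0020)
   = (5.820 kJ/mol)(1.758) = 10.2 kJ/mol
ΔG > 0, so the forward reaction is non-spontaneous (proceeds in reverse).

ΔG = 10.2 kJ/mol; the forward reaction is non-spontaneous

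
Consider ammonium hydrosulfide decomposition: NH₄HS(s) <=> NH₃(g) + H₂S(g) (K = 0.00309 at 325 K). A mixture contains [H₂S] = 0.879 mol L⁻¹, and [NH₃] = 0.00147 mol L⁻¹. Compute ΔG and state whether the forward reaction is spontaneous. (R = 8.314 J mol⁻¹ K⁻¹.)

(NH₄HS is a pure solid — omitted from Q.)
Q = [NH₃]·[H₂S] = (0.00147)·(0.879) = 0.00129
ΔG = RT ln(Q/K) = (8.314 J mol⁻¹ K⁻¹)(325 K) × ln(0.00129/0.00309)
   = (2.702 kJ/mol)(-0.8735) = -2.36 kJ/mol
ΔG < 0, so the forward reaction is spontaneous (proceeds forward).

ΔG = -2.36 kJ/mol; the forward reaction is spontaneous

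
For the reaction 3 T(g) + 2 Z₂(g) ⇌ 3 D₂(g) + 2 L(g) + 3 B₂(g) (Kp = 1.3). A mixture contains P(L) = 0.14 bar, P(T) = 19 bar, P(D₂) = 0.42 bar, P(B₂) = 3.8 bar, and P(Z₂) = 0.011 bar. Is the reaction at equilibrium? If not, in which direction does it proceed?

Qp = P(D₂)³·P(L)²·P(B₂)³ / (P(T)³·P(Z₂)²) = (0.42)³·(0.14)²·(3.8)³ / ((19)³·(0.011)²) = 0.096
Qp = 0.096 < Kp = 1.3, so the forward reaction proceeds.

toward products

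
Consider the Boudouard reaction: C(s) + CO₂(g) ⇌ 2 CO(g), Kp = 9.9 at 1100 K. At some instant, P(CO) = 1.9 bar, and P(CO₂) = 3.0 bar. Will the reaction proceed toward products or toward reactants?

toward products

(C is a pure solid — omitted from Qp.)
Qp = P(CO)² / P(CO₂) = (1.9)² / (3.0) = 1.2
Qp = 1.2 < Kp = 9.9, so the forward reaction proceeds.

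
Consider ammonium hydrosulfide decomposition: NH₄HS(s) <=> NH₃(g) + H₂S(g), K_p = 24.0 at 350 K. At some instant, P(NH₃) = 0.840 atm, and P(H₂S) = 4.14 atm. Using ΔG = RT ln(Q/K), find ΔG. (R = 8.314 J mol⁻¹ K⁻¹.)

(NH₄HS is a pure solid — omitted from Q_p.)
Q_p = P(NH₃)·P(H₂S) = (0.840)·(4.14) = 3.48
ΔG = RT ln(Q_p/K_p) = (8.314 J mol⁻¹ K⁻¹)(350 K) × ln(3.48/24.0)
   = (2.910 kJ/mol)(-1.931) = -5.62 kJ/mol
ΔG < 0, so the forward reaction is spontaneous (proceeds forward).

ΔG = -5.62 kJ/mol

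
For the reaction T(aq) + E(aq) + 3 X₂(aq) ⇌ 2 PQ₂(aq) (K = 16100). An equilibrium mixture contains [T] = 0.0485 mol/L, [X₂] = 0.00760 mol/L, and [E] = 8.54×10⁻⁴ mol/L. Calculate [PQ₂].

At equilibrium, K = [PQ₂]² / ([T]·[E]·[X₂]³) = 16100.
([PQ₂])² / ((0.0485)·(8.54×10⁻⁴)·(0.00760)³) = 16100
[PQ₂]² = 2.93×10⁻⁷ ⇒ [PQ₂] = 5.41×10⁻⁴ mol/L

[PQ₂] = 5.41×10⁻⁴ mol/L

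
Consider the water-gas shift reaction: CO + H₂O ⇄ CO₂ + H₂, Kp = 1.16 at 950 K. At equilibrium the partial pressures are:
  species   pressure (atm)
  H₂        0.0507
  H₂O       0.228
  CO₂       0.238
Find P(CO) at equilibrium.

At equilibrium, Kp = P(CO₂)·P(H₂) / (P(CO)·P(H₂O)) = 1.16.
(0.238)·(0.0507) / ((P(CO))·(0.228)) = 1.16
P(CO) = 0.0456 atm

P(CO) = 0.0456 atm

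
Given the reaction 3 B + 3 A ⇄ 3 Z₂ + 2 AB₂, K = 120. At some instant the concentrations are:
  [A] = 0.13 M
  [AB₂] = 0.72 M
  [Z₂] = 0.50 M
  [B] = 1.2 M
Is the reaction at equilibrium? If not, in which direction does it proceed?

toward products

Q = [Z₂]³·[AB₂]² / ([B]³·[A]³) = (0.50)³·(0.72)² / ((1.2)³·(0.13)³) = 17
Q = 17 < K = 120, so the forward reaction proceeds.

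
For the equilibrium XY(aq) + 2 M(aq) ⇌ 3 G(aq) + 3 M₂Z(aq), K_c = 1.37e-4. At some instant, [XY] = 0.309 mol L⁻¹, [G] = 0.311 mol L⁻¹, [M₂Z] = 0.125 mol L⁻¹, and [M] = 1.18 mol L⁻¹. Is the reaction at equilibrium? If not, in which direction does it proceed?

neither direction; the system is at equilibrium

Q_c = [G]³·[M₂Z]³ / ([XY]·[M]²) = (0.311)³·(0.125)³ / ((0.309)·(1.18)²) = 1.37e-4
Q_c = 1.37e-4 = K_c, so the system is already at equilibrium.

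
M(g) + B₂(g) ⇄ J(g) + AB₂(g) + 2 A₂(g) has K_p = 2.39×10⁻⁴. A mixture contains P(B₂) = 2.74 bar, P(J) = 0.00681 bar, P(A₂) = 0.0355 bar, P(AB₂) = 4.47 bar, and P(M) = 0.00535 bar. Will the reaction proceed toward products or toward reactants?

Q_p = P(J)·P(AB₂)·P(A₂)² / (P(M)·P(B₂)) = (0.00681)·(4.47)·(0.0355)² / ((0.00535)·(2.74)) = 0.00262
Q_p = 0.00262 > K_p = 2.39×10⁻⁴, so the reverse reaction proceeds.

to the left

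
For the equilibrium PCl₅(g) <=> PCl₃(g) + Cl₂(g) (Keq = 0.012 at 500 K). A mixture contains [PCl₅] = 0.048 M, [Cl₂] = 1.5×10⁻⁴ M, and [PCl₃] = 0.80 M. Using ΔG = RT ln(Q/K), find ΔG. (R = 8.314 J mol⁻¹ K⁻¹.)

Q = [PCl₃]·[Cl₂] / [PCl₅] = (0.80)·(1.5×10⁻⁴) / (0.048) = 0.00250
ΔG = RT ln(Q/Keq) = (8.314 J mol⁻¹ K⁻¹)(500 K) × ln(0.00250/0.012)
   = (4.157 kJ/mol)(-1.569) = -6.52 kJ/mol
ΔG < 0, so the forward reaction is spontaneous (proceeds forward).

ΔG = -6.52 kJ/mol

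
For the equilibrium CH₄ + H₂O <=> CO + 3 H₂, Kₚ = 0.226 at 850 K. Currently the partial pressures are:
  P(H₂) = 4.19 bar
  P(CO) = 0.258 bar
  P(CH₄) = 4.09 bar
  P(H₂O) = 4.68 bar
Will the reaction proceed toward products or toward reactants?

to the left

Qₚ = P(CO)·P(H₂)³ / (P(CH₄)·P(H₂O)) = (0.258)·(4.19)³ / ((4.09)·(4.68)) = 0.991
Qₚ = 0.991 > Kₚ = 0.226, so the reverse reaction proceeds.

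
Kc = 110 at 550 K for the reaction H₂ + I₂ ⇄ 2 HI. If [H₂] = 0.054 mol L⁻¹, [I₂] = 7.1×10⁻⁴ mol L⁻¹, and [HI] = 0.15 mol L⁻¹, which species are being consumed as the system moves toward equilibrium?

HI (products)

Qc = [HI]² / ([H₂]·[I₂]) = (0.15)² / ((0.054)·(7.1×10⁻⁴)) = 590
Qc = 590 > Kc = 110: net reverse reaction.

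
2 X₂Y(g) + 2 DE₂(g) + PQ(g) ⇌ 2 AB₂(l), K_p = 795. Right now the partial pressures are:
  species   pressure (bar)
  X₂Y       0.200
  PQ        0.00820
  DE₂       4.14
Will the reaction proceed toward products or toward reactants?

(AB₂ is a pure liquid — omitted from Q_p.)
Q_p = 1 / (P(X₂Y)²·P(DE₂)²·P(PQ)) = 1 / ((0.200)²·(4.14)²·(0.00820)) = 178
Q_p = 178 < K_p = 795, so the forward reaction proceeds.

to the right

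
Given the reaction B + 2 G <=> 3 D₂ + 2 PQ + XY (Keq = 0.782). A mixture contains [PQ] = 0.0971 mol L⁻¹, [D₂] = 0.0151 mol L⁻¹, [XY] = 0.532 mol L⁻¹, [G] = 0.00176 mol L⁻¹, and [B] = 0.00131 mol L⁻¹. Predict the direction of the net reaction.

reverse (toward reactants)

Q = [D₂]³·[PQ]²·[XY] / ([B]·[G]²) = (0.0151)³·(0.0971)²·(0.532) / ((0.00131)·(0.00176)²) = 4.26
Q = 4.26 > Keq = 0.782, so the reverse reaction proceeds.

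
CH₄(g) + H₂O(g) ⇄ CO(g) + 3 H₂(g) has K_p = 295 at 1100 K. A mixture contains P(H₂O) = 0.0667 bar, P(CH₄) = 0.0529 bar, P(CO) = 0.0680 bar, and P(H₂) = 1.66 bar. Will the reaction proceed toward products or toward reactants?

Q_p = P(CO)·P(H₂)³ / (P(CH₄)·P(H₂O)) = (0.0680)·(1.66)³ / ((0.0529)·(0.0667)) = 88.2
Q_p = 88.2 < K_p = 295, so the forward reaction proceeds.

toward products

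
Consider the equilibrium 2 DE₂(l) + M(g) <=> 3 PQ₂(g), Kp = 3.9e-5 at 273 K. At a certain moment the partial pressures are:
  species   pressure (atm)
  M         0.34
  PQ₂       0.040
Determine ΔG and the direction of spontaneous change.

ΔG = 3.57 kJ/mol; the forward reaction is non-spontaneous

(DE₂ is a pure liquid — omitted from Qp.)
Qp = P(PQ₂)³ / P(M) = (0.040)³ / (0.34) = 1.88e-4
ΔG = RT ln(Qp/Kp) = (8.314 J mol⁻¹ K⁻¹)(273 K) × ln(1.88e-4/3.9e-5)
   = (2.270 kJ/mol)(1.573) = 3.57 kJ/mol
ΔG > 0, so the forward reaction is non-spontaneous (proceeds in reverse).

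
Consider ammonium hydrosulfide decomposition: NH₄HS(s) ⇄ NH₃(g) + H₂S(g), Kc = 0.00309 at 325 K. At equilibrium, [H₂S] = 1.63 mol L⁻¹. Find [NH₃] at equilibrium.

[NH₃] = 0.00190 mol L⁻¹

(NH₄HS is a pure solid — omitted from Kc.)
At equilibrium, Kc = [NH₃]·[H₂S] = 0.00309.
([NH₃])·(1.63) = 0.00309
[NH₃] = 0.00190 mol L⁻¹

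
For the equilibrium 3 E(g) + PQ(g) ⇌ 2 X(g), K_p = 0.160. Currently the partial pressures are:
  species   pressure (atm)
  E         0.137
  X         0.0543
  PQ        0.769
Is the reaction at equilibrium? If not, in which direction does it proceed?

Q_p = P(X)² / (P(E)³·P(PQ)) = (0.0543)² / ((0.137)³·(0.769)) = 1.49
Q_p = 1.49 > K_p = 0.160, so the reverse reaction proceeds.

in the reverse direction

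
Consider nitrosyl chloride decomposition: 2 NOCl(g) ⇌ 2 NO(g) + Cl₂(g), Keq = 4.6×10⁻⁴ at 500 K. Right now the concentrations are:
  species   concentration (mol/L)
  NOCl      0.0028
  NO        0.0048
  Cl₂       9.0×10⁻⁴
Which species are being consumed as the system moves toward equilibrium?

Q = [NO]²·[Cl₂] / [NOCl]² = (0.0048)²·(9.0×10⁻⁴) / (0.0028)² = 0.0026
Q = 0.0026 > Keq = 4.6×10⁻⁴: net reverse reaction.

NO, Cl₂ (products)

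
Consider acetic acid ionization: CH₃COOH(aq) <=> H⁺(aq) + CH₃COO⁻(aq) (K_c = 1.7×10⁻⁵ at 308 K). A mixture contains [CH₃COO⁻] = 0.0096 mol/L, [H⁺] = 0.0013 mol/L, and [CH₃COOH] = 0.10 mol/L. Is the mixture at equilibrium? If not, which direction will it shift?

no; Q > K, reaction proceeds in reverse

Q_c = [H⁺]·[CH₃COO⁻] / [CH₃COOH] = (0.0013)·(0.0096) / (0.10) = 1.2×10⁻⁴
Q_c = 1.2×10⁻⁴ > K_c = 1.7×10⁻⁵: net reverse reaction.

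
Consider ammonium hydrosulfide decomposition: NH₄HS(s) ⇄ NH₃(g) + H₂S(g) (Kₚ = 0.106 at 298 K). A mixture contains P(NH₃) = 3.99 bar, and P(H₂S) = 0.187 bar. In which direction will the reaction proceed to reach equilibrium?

to the left

(NH₄HS is a pure solid — omitted from Qₚ.)
Qₚ = P(NH₃)·P(H₂S) = (3.99)·(0.187) = 0.746
Qₚ = 0.746 > Kₚ = 0.106, so the reverse reaction proceeds.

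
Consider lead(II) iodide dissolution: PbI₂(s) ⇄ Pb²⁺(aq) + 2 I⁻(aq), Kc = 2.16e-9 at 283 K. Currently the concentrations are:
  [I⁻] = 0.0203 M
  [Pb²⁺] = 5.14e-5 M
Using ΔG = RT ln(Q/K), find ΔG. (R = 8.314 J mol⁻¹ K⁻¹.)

ΔG = 5.37 kJ/mol

(PbI₂ is a pure solid — omitted from Qc.)
Qc = [Pb²⁺]·[I⁻]² = (5.14e-5)·(0.0203)² = 2.12e-8
ΔG = RT ln(Qc/Kc) = (8.314 J mol⁻¹ K⁻¹)(283 K) × ln(2.12e-8/2.16e-9)
   = (2.353 kJ/mol)(2.284) = 5.37 kJ/mol
ΔG > 0, so the forward reaction is non-spontaneous (proceeds in reverse).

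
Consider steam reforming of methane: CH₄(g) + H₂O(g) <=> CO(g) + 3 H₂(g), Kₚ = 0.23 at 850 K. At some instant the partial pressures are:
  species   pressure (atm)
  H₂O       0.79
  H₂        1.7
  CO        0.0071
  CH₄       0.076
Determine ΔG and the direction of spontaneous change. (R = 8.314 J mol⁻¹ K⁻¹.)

Qₚ = P(CO)·P(H₂)³ / (P(CH₄)·P(H₂O)) = (0.0071)·(1.7)³ / ((0.076)·(0.79)) = 0.581
ΔG = RT ln(Qₚ/Kₚ) = (8.314 J mol⁻¹ K⁻¹)(850 K) × ln(0.581/0.23)
   = (7.067 kJ/mol)(0.9267) = 6.55 kJ/mol
ΔG > 0, so the forward reaction is non-spontaneous (proceeds in reverse).

ΔG = 6.55 kJ/mol; the forward reaction is non-spontaneous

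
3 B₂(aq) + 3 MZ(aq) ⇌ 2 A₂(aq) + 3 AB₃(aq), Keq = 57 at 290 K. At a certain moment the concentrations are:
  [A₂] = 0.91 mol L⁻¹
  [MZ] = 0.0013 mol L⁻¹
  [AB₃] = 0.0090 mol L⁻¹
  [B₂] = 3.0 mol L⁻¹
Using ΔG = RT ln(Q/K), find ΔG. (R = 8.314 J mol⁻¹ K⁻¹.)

ΔG = -4.15 kJ/mol

Q = [A₂]²·[AB₃]³ / ([B₂]³·[MZ]³) = (0.91)²·(0.0090)³ / ((3.0)³·(0.0013)³) = 10.2
ΔG = RT ln(Q/Keq) = (8.314 J mol⁻¹ K⁻¹)(290 K) × ln(10.2/57)
   = (2.411 kJ/mol)(-1.721) = -4.15 kJ/mol
ΔG < 0, so the forward reaction is spontaneous (proceeds forward).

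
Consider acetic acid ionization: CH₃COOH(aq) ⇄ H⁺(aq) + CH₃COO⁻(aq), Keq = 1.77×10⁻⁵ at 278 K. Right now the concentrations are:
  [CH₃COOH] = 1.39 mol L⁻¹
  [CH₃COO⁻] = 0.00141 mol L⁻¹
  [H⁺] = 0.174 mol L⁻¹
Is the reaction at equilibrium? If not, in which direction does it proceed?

reverse (toward reactants)

Q = [H⁺]·[CH₃COO⁻] / [CH₃COOH] = (0.174)·(0.00141) / (1.39) = 1.77×10⁻⁴
Q = 1.77×10⁻⁴ > Keq = 1.77×10⁻⁵, so the reverse reaction proceeds.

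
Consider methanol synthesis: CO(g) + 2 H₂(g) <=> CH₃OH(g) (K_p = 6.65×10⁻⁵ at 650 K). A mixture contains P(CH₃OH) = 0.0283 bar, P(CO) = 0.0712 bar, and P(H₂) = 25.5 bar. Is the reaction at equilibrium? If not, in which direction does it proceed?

in the reverse direction

Q_p = P(CH₃OH) / (P(CO)·P(H₂)²) = (0.0283) / ((0.0712)·(25.5)²) = 6.11×10⁻⁴
Q_p = 6.11×10⁻⁴ > K_p = 6.65×10⁻⁵, so the reverse reaction proceeds.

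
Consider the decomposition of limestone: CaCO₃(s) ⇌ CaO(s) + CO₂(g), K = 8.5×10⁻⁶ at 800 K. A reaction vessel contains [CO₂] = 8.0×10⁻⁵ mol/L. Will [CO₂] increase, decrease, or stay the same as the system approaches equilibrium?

(CaCO₃, CaO are pure solids — omitted from Q.)
Q = [CO₂] = 8.0×10⁻⁵
Q = 8.0×10⁻⁵ > K = 8.5×10⁻⁶: net reverse reaction.
CO₂ is a product, so it decreases.

decrease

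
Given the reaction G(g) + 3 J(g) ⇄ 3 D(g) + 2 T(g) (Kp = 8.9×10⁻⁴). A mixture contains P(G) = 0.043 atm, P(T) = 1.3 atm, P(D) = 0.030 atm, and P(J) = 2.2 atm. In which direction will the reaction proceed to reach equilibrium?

to the right

Qp = P(D)³·P(T)² / (P(G)·P(J)³) = (0.030)³·(1.3)² / ((0.043)·(2.2)³) = 1.0×10⁻⁴
Qp = 1.0×10⁻⁴ < Kp = 8.9×10⁻⁴, so the forward reaction proceeds.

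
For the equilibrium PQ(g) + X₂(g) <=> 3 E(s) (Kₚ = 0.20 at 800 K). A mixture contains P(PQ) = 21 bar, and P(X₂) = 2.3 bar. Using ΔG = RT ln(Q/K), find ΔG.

(E is a pure solid — omitted from Qₚ.)
Qₚ = 1 / (P(PQ)·P(X₂)) = 1 / ((21)·(2.3)) = 0.0207
ΔG = RT ln(Qₚ/Kₚ) = (8.314 J mol⁻¹ K⁻¹)(800 K) × ln(0.0207/0.20)
   = (6.651 kJ/mol)(-2.268) = -15.1 kJ/mol
ΔG < 0, so the forward reaction is spontaneous (proceeds forward).

ΔG = -15.1 kJ/mol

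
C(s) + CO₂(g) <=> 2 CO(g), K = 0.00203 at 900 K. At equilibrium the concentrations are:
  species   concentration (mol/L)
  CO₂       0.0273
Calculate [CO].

(C is a pure solid — omitted from K.)
At equilibrium, K = [CO]² / [CO₂] = 0.00203.
([CO])² / (0.0273) = 0.00203
[CO]² = 5.54×10⁻⁵ ⇒ [CO] = 0.00744 mol/L

[CO] = 0.00744 mol/L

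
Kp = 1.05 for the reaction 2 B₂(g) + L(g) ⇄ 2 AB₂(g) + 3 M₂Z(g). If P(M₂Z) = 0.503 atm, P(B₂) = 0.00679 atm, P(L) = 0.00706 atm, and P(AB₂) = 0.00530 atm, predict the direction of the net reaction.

Qp = P(AB₂)²·P(M₂Z)³ / (P(B₂)²·P(L)) = (0.00530)²·(0.503)³ / ((0.00679)²·(0.00706)) = 11.0
Qp = 11.0 > Kp = 1.05, so the reverse reaction proceeds.

toward reactants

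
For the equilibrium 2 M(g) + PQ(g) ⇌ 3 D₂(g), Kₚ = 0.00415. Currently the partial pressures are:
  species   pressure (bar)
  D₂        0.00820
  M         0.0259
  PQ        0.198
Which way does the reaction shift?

neither direction; the system is at equilibrium

Qₚ = P(D₂)³ / (P(M)²·P(PQ)) = (0.00820)³ / ((0.0259)²·(0.198)) = 0.00415
Qₚ = 0.00415 = Kₚ, so the system is already at equilibrium.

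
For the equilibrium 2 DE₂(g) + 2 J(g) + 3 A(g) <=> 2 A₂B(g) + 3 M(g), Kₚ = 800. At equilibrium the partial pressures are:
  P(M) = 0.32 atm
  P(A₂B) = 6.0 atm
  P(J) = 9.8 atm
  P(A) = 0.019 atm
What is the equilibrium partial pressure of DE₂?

At equilibrium, Kₚ = P(A₂B)²·P(M)³ / (P(DE₂)²·P(J)²·P(A)³) = 800.
(6.0)²·(0.32)³ / ((P(DE₂))²·(9.8)²·(0.019)³) = 800
P(DE₂)² = 2.24 ⇒ P(DE₂) = 1.5 atm

P(DE₂) = 1.5 atm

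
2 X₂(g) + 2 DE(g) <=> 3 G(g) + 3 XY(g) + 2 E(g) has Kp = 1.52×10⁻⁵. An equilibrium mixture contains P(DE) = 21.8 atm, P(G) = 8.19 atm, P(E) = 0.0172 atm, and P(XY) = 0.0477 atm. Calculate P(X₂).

P(X₂) = 0.0494 atm

At equilibrium, Kp = P(G)³·P(XY)³·P(E)² / (P(X₂)²·P(DE)²) = 1.52×10⁻⁵.
(8.19)³·(0.0477)³·(0.0172)² / ((P(X₂))²·(21.8)²) = 1.52×10⁻⁵
P(X₂)² = 0.00244 ⇒ P(X₂) = 0.0494 atm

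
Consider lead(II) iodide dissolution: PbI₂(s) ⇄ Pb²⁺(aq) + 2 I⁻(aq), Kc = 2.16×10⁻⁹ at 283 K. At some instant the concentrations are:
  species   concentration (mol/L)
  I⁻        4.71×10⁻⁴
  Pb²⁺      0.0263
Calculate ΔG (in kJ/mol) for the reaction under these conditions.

ΔG = 2.34 kJ/mol

(PbI₂ is a pure solid — omitted from Qc.)
Qc = [Pb²⁺]·[I⁻]² = (0.0263)·(4.71×10⁻⁴)² = 5.83×10⁻⁹
ΔG = RT ln(Qc/Kc) = (8.314 J mol⁻¹ K⁻¹)(283 K) × ln(5.83×10⁻⁹/2.16×10⁻⁹)
   = (2.353 kJ/mol)(0.9929) = 2.34 kJ/mol
ΔG > 0, so the forward reaction is non-spontaneous (proceeds in reverse).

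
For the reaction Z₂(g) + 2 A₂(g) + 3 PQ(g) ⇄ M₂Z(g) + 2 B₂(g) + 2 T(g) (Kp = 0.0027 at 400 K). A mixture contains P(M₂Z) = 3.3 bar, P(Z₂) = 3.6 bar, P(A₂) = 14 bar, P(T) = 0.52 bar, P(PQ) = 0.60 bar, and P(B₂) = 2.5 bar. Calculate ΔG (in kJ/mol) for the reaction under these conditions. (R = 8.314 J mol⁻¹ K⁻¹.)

ΔG = 8.67 kJ/mol

Qp = P(M₂Z)·P(B₂)²·P(T)² / (P(Z₂)·P(A₂)²·P(PQ)³) = (3.3)·(2.5)²·(0.52)² / ((3.6)·(14)²·(0.60)³) = 0.0366
ΔG = RT ln(Qp/Kp) = (8.314 J mol⁻¹ K⁻¹)(400 K) × ln(0.0366/0.0027)
   = (3.326 kJ/mol)(2.607) = 8.67 kJ/mol
ΔG > 0, so the forward reaction is non-spontaneous (proceeds in reverse).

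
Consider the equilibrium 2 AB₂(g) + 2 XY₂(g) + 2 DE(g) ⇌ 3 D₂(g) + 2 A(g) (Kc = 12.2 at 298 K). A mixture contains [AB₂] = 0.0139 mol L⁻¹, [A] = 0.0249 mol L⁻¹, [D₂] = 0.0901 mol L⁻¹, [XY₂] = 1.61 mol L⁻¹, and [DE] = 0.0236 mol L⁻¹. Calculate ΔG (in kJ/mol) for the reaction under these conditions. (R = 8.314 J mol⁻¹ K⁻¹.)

ΔG = -4.99 kJ/mol

Qc = [D₂]³·[A]² / ([AB₂]²·[XY₂]²·[DE]²) = (0.0901)³·(0.0249)² / ((0.0139)²·(1.61)²·(0.0236)²) = 1.63
ΔG = RT ln(Qc/Kc) = (8.314 J mol⁻¹ K⁻¹)(298 K) × ln(1.63/12.2)
   = (2.478 kJ/mol)(-2.013) = -4.99 kJ/mol
ΔG < 0, so the forward reaction is spontaneous (proceeds forward).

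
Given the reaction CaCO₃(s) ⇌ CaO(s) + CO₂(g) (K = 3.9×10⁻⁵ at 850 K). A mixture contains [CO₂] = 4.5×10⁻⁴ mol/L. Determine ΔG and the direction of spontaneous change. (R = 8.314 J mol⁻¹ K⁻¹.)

(CaCO₃, CaO are pure solids — omitted from Q.)
Q = [CO₂] = 4.50×10⁻⁴
ΔG = RT ln(Q/K) = (8.314 J mol⁻¹ K⁻¹)(850 K) × ln(4.50×10⁻⁴/3.9×10⁻⁵)
   = (7.067 kJ/mol)(2.446) = 17.3 kJ/mol
ΔG > 0, so the forward reaction is non-spontaneous (proceeds in reverse).

ΔG = 17.3 kJ/mol; the forward reaction is non-spontaneous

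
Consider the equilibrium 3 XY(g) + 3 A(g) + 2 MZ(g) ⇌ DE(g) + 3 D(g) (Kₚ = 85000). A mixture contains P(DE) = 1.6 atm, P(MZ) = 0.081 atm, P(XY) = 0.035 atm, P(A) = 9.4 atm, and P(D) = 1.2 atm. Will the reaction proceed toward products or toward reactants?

in the forward direction

Qₚ = P(DE)·P(D)³ / (P(XY)³·P(A)³·P(MZ)²) = (1.6)·(1.2)³ / ((0.035)³·(9.4)³·(0.081)²) = 12000
Qₚ = 12000 < Kₚ = 85000, so the forward reaction proceeds.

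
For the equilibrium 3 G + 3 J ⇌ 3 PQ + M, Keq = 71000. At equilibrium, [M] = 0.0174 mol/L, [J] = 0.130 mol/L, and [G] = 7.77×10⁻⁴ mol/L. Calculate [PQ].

At equilibrium, Keq = [PQ]³·[M] / ([G]³·[J]³) = 71000.
([PQ])³·(0.0174) / ((7.77×10⁻⁴)³·(0.130)³) = 71000
[PQ]³ = 4.21×10⁻⁶ ⇒ [PQ] = 0.0161 mol/L

[PQ] = 0.0161 mol/L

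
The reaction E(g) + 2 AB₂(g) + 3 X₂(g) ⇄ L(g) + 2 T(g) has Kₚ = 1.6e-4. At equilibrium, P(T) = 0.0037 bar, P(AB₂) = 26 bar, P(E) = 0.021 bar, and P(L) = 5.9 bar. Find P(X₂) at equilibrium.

At equilibrium, Kₚ = P(L)·P(T)² / (P(E)·P(AB₂)²·P(X₂)³) = 1.6e-4.
(5.9)·(0.0037)² / ((0.021)·(26)²·(P(X₂))³) = 1.6e-4
P(X₂)³ = 0.0356 ⇒ P(X₂) = 0.33 bar

P(X₂) = 0.33 bar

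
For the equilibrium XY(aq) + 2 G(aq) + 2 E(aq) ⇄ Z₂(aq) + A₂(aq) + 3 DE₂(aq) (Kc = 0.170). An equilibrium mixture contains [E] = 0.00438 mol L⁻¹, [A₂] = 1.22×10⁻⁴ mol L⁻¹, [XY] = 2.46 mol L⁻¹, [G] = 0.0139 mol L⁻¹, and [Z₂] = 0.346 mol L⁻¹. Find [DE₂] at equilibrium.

[DE₂] = 0.0332 mol L⁻¹

At equilibrium, Kc = [Z₂]·[A₂]·[DE₂]³ / ([XY]·[G]²·[E]²) = 0.170.
(0.346)·(1.22×10⁻⁴)·([DE₂])³ / ((2.46)·(0.0139)²·(0.00438)²) = 0.170
[DE₂]³ = 3.67×10⁻⁵ ⇒ [DE₂] = 0.0332 mol L⁻¹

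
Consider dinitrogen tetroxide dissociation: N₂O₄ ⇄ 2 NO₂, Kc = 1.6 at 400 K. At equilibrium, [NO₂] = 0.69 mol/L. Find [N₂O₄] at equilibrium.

At equilibrium, Kc = [NO₂]² / [N₂O₄] = 1.6.
(0.69)² / ([N₂O₄]) = 1.6
[N₂O₄] = 0.298 = 0.30 mol/L

[N₂O₄] = 0.30 mol/L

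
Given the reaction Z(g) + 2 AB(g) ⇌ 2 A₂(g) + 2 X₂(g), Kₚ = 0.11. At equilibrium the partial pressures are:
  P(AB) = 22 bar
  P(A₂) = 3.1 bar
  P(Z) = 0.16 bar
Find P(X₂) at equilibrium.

P(X₂) = 0.94 bar

At equilibrium, Kₚ = P(A₂)²·P(X₂)² / (P(Z)·P(AB)²) = 0.11.
(3.1)²·(P(X₂))² / ((0.16)·(22)²) = 0.11
P(X₂)² = 0.886 ⇒ P(X₂) = 0.94 bar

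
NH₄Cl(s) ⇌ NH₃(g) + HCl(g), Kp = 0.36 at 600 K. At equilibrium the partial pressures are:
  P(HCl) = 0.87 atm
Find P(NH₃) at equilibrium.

(NH₄Cl is a pure solid — omitted from Kp.)
At equilibrium, Kp = P(NH₃)·P(HCl) = 0.36.
(P(NH₃))·(0.87) = 0.36
P(NH₃) = 0.414 = 0.41 atm

P(NH₃) = 0.41 atm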